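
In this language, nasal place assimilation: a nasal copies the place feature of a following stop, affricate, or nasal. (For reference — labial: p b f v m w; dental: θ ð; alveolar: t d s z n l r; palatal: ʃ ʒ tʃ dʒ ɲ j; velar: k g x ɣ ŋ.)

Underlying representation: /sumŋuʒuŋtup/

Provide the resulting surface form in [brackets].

[suŋŋuʒuntup]

/m/ before /ŋ/ (velar) → [ŋ]
/ŋ/ before /t/ (alveolar) → [n]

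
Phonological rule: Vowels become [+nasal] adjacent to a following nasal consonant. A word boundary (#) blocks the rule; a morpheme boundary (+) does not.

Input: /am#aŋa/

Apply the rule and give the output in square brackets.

/a/ before nasal /m/ → [ã]
/a/ before nasal /ŋ/ → [ã]

[ãm#ãŋa]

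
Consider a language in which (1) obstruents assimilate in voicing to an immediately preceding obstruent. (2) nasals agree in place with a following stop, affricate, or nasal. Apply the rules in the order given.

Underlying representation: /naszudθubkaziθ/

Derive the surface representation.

[nassudðubgaziθ]

Rule 1: /z/ after /s/ (voiceless) → [s]
Rule 1: /θ/ after /d/ (voiced) → [ð]
Rule 1: /k/ after /b/ (voiced) → [g]
After rule 1: nassudðubgaziθ
Rule 2: no segment meets the rule's conditions; no change.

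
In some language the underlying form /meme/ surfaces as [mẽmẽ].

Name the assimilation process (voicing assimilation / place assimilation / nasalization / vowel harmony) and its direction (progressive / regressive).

/e/→[ẽ] /e/→[ẽ].
Each target copies a feature from the preceding segment, so the direction is progressive.

nasalization, progressive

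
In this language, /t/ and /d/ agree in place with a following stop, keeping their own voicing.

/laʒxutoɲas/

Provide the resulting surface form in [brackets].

no segment meets the rule's conditions; no change.

[laʒxutoɲas]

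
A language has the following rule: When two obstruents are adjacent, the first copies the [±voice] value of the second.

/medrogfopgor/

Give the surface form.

/g/ before /f/ (voiceless) → [k]
/p/ before /g/ (voiced) → [b]

[medrokfobgor]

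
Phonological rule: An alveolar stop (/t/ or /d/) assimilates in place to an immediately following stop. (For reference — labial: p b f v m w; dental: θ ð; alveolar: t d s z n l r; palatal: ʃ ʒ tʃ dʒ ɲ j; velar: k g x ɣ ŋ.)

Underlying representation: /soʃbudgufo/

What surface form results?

/d/ before /g/ (velar) → [g]

[soʃbuggufo]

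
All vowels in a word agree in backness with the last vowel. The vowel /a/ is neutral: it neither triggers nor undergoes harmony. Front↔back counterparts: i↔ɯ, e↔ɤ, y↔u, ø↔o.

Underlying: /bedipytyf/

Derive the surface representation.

[bedipytyf]

no segment meets the rule's conditions; no change.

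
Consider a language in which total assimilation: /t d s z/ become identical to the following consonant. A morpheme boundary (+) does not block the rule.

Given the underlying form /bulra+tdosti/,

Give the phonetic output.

[bulra+ddotti]

/t/ before /d/ → [d] (total assimilation)
/s/ before /t/ → [t] (total assimilation)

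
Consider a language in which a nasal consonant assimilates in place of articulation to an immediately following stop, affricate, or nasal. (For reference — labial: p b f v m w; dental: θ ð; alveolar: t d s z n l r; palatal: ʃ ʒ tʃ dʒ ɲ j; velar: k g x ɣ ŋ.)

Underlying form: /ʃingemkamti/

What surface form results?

[ʃiŋgeŋkanti]

/n/ before /g/ (velar) → [ŋ]
/m/ before /k/ (velar) → [ŋ]
/m/ before /t/ (alveolar) → [n]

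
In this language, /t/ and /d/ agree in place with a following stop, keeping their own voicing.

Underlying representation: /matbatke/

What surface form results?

/t/ before /b/ (labial) → [p]
/t/ before /k/ (velar) → [k]

[mapbakke]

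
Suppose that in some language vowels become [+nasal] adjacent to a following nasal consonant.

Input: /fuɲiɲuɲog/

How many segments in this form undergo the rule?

3

/u/ before nasal /ɲ/ → [ũ]
/i/ before nasal /ɲ/ → [ĩ]
/u/ before nasal /ɲ/ → [ũ]
3 segments change.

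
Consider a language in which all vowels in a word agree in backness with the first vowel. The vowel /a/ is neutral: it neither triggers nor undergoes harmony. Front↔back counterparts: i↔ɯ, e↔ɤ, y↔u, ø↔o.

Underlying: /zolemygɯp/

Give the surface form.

/e/ harmonizes with /o/ ([+back]) → [ɤ]
/y/ harmonizes with /o/ ([+back]) → [u]

[zolɤmugɯp]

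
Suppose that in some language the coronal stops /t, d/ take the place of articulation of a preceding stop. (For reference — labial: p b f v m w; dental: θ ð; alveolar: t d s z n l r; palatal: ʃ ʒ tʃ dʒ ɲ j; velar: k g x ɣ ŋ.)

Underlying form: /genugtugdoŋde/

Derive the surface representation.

/t/ after /g/ (velar) → [k]
/d/ after /g/ (velar) → [g]

[genugkuggoŋde]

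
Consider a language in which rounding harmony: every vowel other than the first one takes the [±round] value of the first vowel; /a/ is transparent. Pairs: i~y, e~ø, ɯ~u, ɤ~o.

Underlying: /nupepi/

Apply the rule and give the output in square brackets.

[nupøpy]

/e/ harmonizes with /u/ ([+round]) → [ø]
/i/ harmonizes with /u/ ([+round]) → [y]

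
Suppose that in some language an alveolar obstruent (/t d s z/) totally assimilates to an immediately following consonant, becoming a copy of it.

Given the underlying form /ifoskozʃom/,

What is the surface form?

/s/ before /k/ → [k] (total assimilation)
/z/ before /ʃ/ → [ʃ] (total assimilation)

[ifokkoʃʃom]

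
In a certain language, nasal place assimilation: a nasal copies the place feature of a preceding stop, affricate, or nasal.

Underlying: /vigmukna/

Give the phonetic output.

/m/ after /g/ (velar) → [ŋ]
/n/ after /k/ (velar) → [ŋ]

[vigŋukŋa]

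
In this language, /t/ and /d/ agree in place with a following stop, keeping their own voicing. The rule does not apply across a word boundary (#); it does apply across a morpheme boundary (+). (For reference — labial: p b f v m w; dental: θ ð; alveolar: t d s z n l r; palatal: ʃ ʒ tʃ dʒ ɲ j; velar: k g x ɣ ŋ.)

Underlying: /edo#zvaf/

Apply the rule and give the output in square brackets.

no segment meets the rule's conditions; no change.

[edo#zvaf]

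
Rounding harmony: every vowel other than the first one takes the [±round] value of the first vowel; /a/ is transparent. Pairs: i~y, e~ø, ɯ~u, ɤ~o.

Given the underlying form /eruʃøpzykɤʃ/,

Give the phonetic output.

[erɯʃepzikɤʃ]

/u/ harmonizes with /e/ ([-round]) → [ɯ]
/ø/ harmonizes with /e/ ([-round]) → [e]
/y/ harmonizes with /e/ ([-round]) → [i]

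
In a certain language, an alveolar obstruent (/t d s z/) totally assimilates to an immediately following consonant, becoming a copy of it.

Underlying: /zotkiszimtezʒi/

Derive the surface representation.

[zokkizzimteʒʒi]

/t/ before /k/ → [k] (total assimilation)
/s/ before /z/ → [z] (total assimilation)
/z/ before /ʒ/ → [ʒ] (total assimilation)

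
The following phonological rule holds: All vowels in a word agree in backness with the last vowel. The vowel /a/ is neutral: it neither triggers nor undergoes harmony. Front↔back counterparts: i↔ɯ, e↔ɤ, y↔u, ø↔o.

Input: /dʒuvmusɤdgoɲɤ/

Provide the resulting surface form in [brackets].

[dʒuvmusɤdgoɲɤ]

no segment meets the rule's conditions; no change.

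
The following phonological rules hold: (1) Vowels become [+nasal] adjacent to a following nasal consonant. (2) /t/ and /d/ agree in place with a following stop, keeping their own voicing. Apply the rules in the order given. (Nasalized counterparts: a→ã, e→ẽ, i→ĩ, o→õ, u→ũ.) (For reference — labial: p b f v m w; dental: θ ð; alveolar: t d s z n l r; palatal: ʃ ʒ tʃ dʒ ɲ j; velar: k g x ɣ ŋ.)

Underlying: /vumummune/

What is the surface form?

[vũmũmmũne]

Rule 1: /u/ before nasal /m/ → [ũ]
Rule 1: /u/ before nasal /m/ → [ũ]
Rule 1: /u/ before nasal /n/ → [ũ]
After rule 1: vũmũmmũne
Rule 2: no segment meets the rule's conditions; no change.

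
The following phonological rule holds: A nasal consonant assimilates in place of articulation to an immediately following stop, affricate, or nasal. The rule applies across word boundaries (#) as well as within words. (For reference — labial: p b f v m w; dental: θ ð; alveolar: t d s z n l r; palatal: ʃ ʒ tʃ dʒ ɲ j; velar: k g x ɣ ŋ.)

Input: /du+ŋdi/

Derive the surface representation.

[du+ndi]

/ŋ/ before /d/ (alveolar) → [n]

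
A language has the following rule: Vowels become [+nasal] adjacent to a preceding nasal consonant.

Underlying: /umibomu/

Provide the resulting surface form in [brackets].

[umĩbomũ]

/i/ after nasal /m/ → [ĩ]
/u/ after nasal /m/ → [ũ]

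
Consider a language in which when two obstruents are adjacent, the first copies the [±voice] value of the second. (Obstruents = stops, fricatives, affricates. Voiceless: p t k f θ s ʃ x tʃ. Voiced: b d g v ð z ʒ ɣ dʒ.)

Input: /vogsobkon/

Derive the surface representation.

/g/ before /s/ (voiceless) → [k]
/b/ before /k/ (voiceless) → [p]

[voksopkon]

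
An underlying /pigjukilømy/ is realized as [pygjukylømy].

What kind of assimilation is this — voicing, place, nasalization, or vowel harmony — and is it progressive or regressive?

vowel harmony, regressive

/i/→[y] /i/→[y].
Vowels agree with the last vowel, so the harmony is regressive.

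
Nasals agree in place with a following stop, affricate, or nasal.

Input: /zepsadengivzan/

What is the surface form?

/n/ before /g/ (velar) → [ŋ]

[zepsadeŋgivzan]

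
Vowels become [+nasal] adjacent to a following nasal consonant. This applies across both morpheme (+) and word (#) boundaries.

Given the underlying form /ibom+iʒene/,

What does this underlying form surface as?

/o/ before nasal /m/ → [õ]
/e/ before nasal /n/ → [ẽ]

[ibõm+iʒẽne]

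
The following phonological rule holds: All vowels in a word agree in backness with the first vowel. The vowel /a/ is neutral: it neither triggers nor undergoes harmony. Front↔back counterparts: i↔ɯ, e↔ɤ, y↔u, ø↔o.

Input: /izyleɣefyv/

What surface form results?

[izyleɣefyv]

no segment meets the rule's conditions; no change.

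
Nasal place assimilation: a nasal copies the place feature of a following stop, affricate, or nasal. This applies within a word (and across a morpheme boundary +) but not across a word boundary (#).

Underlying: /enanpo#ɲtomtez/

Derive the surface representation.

/n/ before /p/ (labial) → [m]
/ɲ/ before /t/ (alveolar) → [n]
/m/ before /t/ (alveolar) → [n]

[enampo#ntontez]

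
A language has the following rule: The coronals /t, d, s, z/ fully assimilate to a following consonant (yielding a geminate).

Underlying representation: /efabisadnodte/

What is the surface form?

/d/ before /n/ → [n] (total assimilation)
/d/ before /t/ → [t] (total assimilation)

[efabisannotte]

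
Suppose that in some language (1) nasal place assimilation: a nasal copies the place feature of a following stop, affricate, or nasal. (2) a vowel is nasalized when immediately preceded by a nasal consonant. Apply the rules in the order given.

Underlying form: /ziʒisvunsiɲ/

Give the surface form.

[ziʒisvunsiɲ]

Rule 1: no segment meets the rule's conditions; no change.
After rule 1: ziʒisvunsiɲ
Rule 2: no segment meets the rule's conditions; no change.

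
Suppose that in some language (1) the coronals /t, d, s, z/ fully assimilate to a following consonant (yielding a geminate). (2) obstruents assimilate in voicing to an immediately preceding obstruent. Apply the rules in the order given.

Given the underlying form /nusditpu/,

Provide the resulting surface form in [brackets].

Rule 1: /s/ before /d/ → [d] (total assimilation)
Rule 1: /t/ before /p/ → [p] (total assimilation)
After rule 1: nuddippu
Rule 2: no segment meets the rule's conditions; no change.

[nuddippu]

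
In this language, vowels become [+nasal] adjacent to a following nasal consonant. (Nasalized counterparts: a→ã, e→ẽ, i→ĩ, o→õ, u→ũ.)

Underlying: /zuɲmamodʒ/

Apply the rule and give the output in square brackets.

[zũɲmãmodʒ]

/u/ before nasal /ɲ/ → [ũ]
/a/ before nasal /m/ → [ã]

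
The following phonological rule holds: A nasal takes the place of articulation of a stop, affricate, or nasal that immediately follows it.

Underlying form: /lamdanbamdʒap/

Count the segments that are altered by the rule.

/m/ before /d/ (alveolar) → [n]
/n/ before /b/ (labial) → [m]
/m/ before /dʒ/ (palatal) → [ɲ]
3 segments change.

3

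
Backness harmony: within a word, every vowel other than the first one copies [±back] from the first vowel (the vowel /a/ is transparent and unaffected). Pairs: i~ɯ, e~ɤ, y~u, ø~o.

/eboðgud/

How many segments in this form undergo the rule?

2

/o/ harmonizes with /e/ ([-back]) → [ø]
/u/ harmonizes with /e/ ([-back]) → [y]
2 segments change.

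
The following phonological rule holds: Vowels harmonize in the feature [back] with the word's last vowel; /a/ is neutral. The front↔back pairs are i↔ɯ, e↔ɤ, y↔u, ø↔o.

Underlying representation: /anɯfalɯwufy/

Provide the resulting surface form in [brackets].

[anifaliwyfy]

/ɯ/ harmonizes with /y/ ([-back]) → [i]
/ɯ/ harmonizes with /y/ ([-back]) → [i]
/u/ harmonizes with /y/ ([-back]) → [y]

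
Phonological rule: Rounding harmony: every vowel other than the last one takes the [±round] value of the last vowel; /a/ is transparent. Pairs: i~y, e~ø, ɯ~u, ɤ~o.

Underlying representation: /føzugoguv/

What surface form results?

[føzugoguv]

no segment meets the rule's conditions; no change.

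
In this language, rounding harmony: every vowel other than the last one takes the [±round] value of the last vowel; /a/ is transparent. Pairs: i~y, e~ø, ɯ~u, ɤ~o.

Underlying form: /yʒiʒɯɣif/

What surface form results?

/y/ harmonizes with /i/ ([-round]) → [i]

[iʒiʒɯɣif]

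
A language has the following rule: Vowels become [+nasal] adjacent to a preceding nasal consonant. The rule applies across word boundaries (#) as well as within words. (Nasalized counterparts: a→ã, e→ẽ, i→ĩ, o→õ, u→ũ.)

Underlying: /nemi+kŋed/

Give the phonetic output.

[nẽmĩ+kŋẽd]

/e/ after nasal /n/ → [ẽ]
/i/ after nasal /m/ → [ĩ]
/e/ after nasal /ŋ/ → [ẽ]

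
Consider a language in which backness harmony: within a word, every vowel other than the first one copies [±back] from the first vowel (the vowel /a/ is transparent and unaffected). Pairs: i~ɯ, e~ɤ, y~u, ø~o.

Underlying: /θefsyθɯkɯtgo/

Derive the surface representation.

/ɯ/ harmonizes with /e/ ([-back]) → [i]
/ɯ/ harmonizes with /e/ ([-back]) → [i]
/o/ harmonizes with /e/ ([-back]) → [ø]

[θefsyθikitgø]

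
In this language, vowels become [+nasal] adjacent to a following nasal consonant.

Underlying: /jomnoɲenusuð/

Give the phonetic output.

[jõmnõɲẽnusuð]

/o/ before nasal /m/ → [õ]
/o/ before nasal /ɲ/ → [õ]
/e/ before nasal /n/ → [ẽ]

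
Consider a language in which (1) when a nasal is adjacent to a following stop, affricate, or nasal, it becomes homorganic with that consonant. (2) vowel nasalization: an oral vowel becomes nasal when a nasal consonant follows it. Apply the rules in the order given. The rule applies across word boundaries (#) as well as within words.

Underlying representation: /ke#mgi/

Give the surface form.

[kẽ#ŋgi]

Rule 1: /m/ before /g/ (velar) → [ŋ]
After rule 1: ke#ŋgi
Rule 2: /e/ before nasal /ŋ/ → [ẽ]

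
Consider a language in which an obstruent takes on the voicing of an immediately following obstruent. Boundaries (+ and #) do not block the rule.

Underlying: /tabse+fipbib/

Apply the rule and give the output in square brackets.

/b/ before /s/ (voiceless) → [p]
/p/ before /b/ (voiced) → [b]

[tapse+fibbib]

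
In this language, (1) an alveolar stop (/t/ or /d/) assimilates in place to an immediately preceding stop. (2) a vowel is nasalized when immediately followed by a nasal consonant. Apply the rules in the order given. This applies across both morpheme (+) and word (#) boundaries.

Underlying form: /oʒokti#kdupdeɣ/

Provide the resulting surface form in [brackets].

[oʒokki#kgupbeɣ]

Rule 1: /t/ after /k/ (velar) → [k]
Rule 1: /d/ after /k/ (velar) → [g]
Rule 1: /d/ after /p/ (labial) → [b]
After rule 1: oʒokki#kgupbeɣ
Rule 2: no segment meets the rule's conditions; no change.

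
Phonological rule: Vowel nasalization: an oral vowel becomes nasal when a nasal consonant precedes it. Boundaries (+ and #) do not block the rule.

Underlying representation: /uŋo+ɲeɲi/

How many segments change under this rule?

/o/ after nasal /ŋ/ → [õ]
/e/ after nasal /ɲ/ → [ẽ]
/i/ after nasal /ɲ/ → [ĩ]
3 segments change.

3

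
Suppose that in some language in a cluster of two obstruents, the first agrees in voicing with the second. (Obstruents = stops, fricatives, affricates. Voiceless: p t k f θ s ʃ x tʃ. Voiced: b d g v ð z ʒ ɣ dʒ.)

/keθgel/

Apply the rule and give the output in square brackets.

[keðgel]

/θ/ before /g/ (voiced) → [ð]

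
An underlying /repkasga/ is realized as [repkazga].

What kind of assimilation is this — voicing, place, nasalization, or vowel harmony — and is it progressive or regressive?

/s/→[z].
Each target copies a feature from the following segment, so the direction is regressive.

voicing assimilation, regressive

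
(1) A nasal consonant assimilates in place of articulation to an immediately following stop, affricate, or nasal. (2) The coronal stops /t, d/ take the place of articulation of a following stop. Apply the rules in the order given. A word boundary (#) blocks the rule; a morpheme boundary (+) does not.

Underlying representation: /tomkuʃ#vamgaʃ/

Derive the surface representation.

[toŋkuʃ#vaŋgaʃ]

Rule 1: /m/ before /k/ (velar) → [ŋ]
Rule 1: /m/ before /g/ (velar) → [ŋ]
After rule 1: toŋkuʃ#vaŋgaʃ
Rule 2: no segment meets the rule's conditions; no change.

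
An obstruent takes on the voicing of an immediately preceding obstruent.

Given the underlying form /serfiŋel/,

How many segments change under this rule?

0

No segment meets the rule's conditions.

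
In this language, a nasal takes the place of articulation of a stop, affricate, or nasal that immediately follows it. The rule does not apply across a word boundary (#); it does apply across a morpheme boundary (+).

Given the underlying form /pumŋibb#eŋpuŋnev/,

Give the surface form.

[puŋŋibb#empunnev]

/m/ before /ŋ/ (velar) → [ŋ]
/ŋ/ before /p/ (labial) → [m]
/ŋ/ before /n/ (alveolar) → [n]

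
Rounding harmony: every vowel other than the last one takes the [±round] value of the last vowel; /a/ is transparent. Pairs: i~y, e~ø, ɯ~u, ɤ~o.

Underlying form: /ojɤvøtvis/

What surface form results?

/o/ harmonizes with /i/ ([-round]) → [ɤ]
/ø/ harmonizes with /i/ ([-round]) → [e]

[ɤjɤvetvis]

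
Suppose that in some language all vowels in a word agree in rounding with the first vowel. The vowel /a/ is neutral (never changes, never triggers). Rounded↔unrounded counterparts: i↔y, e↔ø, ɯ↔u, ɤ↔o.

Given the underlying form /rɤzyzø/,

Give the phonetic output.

/y/ harmonizes with /ɤ/ ([-round]) → [i]
/ø/ harmonizes with /ɤ/ ([-round]) → [e]

[rɤzize]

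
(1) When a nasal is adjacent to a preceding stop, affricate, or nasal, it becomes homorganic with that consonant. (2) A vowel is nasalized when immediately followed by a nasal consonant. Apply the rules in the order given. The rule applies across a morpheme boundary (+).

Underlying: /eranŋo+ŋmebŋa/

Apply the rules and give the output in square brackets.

Rule 1: /ŋ/ after /n/ (alveolar) → [n]
Rule 1: /m/ after /ŋ/ (velar) → [ŋ]
Rule 1: /ŋ/ after /b/ (labial) → [m]
After rule 1: eranno+ŋŋebma
Rule 2: /a/ before nasal /n/ → [ã]
Rule 2: /o/ before nasal /ŋ/ → [õ]

[erãnnõ+ŋŋebma]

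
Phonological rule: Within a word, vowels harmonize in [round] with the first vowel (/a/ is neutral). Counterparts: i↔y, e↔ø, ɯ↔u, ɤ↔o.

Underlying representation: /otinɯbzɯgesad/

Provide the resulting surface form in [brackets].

/i/ harmonizes with /o/ ([+round]) → [y]
/ɯ/ harmonizes with /o/ ([+round]) → [u]
/ɯ/ harmonizes with /o/ ([+round]) → [u]
/e/ harmonizes with /o/ ([+round]) → [ø]

[otynubzugøsad]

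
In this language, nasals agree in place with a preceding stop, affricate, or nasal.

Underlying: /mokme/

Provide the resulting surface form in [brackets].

[mokŋe]

/m/ after /k/ (velar) → [ŋ]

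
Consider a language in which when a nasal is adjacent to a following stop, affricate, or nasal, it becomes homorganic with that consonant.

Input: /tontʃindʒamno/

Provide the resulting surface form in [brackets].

/n/ before /tʃ/ (palatal) → [ɲ]
/n/ before /dʒ/ (palatal) → [ɲ]
/m/ before /n/ (alveolar) → [n]

[toɲtʃiɲdʒanno]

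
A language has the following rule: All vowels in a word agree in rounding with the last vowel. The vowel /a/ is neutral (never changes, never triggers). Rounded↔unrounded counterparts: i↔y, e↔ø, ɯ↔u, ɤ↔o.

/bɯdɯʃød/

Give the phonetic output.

/ɯ/ harmonizes with /ø/ ([+round]) → [u]
/ɯ/ harmonizes with /ø/ ([+round]) → [u]

[buduʃød]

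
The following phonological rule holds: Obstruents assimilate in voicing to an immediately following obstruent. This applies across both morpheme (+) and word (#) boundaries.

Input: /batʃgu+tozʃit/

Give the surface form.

[badʒgu+tosʃit]

/tʃ/ before /g/ (voiced) → [dʒ]
/z/ before /ʃ/ (voiceless) → [s]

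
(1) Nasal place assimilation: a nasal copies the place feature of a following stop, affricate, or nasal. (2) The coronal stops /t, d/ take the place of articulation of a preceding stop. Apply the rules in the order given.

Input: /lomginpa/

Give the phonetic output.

Rule 1: /m/ before /g/ (velar) → [ŋ]
Rule 1: /n/ before /p/ (labial) → [m]
After rule 1: loŋgimpa
Rule 2: no segment meets the rule's conditions; no change.

[loŋgimpa]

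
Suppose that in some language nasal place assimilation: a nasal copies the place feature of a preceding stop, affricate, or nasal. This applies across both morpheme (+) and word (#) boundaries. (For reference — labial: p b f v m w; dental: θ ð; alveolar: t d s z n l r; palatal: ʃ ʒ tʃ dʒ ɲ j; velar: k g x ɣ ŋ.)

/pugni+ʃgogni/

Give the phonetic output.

/n/ after /g/ (velar) → [ŋ]
/n/ after /g/ (velar) → [ŋ]

[pugŋi+ʃgogŋi]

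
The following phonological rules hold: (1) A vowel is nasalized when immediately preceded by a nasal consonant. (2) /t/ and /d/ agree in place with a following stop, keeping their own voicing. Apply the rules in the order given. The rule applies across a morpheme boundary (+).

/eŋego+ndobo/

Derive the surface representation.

Rule 1: /e/ after nasal /ŋ/ → [ẽ]
After rule 1: eŋẽgo+ndobo
Rule 2: no segment meets the rule's conditions; no change.

[eŋẽgo+ndobo]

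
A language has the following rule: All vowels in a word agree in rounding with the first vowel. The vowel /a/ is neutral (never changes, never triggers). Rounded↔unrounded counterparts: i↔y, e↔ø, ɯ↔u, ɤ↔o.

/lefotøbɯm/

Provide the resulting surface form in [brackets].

/o/ harmonizes with /e/ ([-round]) → [ɤ]
/ø/ harmonizes with /e/ ([-round]) → [e]

[lefɤtebɯm]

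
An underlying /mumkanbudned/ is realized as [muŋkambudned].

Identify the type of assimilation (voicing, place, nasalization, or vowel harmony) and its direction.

place assimilation, regressive

/m/→[ŋ] /n/→[m].
Each target copies a feature from the following segment, so the direction is regressive.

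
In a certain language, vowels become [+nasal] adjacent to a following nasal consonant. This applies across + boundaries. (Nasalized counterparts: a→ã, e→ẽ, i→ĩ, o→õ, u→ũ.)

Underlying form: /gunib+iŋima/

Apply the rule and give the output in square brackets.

[gũnib+ĩŋĩma]

/u/ before nasal /n/ → [ũ]
/i/ before nasal /ŋ/ → [ĩ]
/i/ before nasal /m/ → [ĩ]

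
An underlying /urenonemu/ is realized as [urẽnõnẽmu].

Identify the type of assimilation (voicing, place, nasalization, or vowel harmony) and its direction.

/e/→[ẽ] /o/→[õ] /e/→[ẽ].
Each target copies a feature from the following segment, so the direction is regressive.

nasalization, regressive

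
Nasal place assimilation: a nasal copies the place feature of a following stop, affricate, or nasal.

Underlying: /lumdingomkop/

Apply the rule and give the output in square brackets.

/m/ before /d/ (alveolar) → [n]
/n/ before /g/ (velar) → [ŋ]
/m/ before /k/ (velar) → [ŋ]

[lundiŋgoŋkop]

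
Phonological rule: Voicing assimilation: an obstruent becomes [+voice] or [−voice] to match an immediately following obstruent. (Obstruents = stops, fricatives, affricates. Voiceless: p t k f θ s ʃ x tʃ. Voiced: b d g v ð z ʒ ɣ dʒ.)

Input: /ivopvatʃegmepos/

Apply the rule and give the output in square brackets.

/p/ before /v/ (voiced) → [b]

[ivobvatʃegmepos]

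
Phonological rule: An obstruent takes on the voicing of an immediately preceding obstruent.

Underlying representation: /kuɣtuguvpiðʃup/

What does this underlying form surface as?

/t/ after /ɣ/ (voiced) → [d]
/p/ after /v/ (voiced) → [b]
/ʃ/ after /ð/ (voiced) → [ʒ]

[kuɣduguvbiðʒup]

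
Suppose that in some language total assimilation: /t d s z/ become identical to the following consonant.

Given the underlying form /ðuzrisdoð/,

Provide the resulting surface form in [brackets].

/z/ before /r/ → [r] (total assimilation)
/s/ before /d/ → [d] (total assimilation)

[ðurriddoð]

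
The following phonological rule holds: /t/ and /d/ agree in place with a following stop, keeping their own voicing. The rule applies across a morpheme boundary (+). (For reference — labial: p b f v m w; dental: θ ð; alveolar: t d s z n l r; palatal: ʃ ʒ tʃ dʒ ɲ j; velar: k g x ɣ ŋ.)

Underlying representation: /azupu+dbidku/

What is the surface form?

/d/ before /b/ (labial) → [b]
/d/ before /k/ (velar) → [g]

[azupu+bbigku]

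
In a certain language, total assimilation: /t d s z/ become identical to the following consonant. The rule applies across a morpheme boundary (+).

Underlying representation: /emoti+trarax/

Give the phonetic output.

[emoti+rrarax]

/t/ before /r/ → [r] (total assimilation)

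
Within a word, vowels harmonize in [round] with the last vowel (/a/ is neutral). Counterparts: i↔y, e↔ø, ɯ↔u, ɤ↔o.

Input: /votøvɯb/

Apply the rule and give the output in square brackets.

/o/ harmonizes with /ɯ/ ([-round]) → [ɤ]
/ø/ harmonizes with /ɯ/ ([-round]) → [e]

[vɤtevɯb]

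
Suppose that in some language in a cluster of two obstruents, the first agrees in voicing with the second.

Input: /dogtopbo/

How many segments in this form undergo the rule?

2

/g/ before /t/ (voiceless) → [k]
/p/ before /b/ (voiced) → [b]
2 segments change.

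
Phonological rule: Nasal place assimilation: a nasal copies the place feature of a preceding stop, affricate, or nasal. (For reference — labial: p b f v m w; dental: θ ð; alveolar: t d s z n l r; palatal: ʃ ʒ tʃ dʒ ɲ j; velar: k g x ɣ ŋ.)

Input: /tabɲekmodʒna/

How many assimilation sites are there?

3

/ɲ/ after /b/ (labial) → [m]
/m/ after /k/ (velar) → [ŋ]
/n/ after /dʒ/ (palatal) → [ɲ]
3 segments change.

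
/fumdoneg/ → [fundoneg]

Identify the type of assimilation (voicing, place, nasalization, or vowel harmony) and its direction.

/m/→[n].
Each target copies a feature from the following segment, so the direction is regressive.

place assimilation, regressive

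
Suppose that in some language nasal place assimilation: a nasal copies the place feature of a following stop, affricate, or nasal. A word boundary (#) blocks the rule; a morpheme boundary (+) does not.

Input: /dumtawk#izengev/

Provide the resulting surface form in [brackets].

[duntawk#izeŋgev]

/m/ before /t/ (alveolar) → [n]
/n/ before /g/ (velar) → [ŋ]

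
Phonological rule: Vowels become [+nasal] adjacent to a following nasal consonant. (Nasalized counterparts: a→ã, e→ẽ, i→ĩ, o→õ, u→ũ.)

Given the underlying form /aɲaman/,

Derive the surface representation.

[ãɲãmãn]

/a/ before nasal /ɲ/ → [ã]
/a/ before nasal /m/ → [ã]
/a/ before nasal /n/ → [ã]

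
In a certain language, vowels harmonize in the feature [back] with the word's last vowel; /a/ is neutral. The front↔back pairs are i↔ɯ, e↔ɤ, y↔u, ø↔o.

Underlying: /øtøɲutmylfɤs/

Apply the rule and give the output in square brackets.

[otoɲutmulfɤs]

/ø/ harmonizes with /ɤ/ ([+back]) → [o]
/ø/ harmonizes with /ɤ/ ([+back]) → [o]
/y/ harmonizes with /ɤ/ ([+back]) → [u]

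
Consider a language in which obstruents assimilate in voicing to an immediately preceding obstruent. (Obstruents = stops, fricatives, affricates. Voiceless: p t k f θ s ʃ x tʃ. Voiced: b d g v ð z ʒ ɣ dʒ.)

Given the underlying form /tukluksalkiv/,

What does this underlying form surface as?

no segment meets the rule's conditions; no change.

[tukluksalkiv]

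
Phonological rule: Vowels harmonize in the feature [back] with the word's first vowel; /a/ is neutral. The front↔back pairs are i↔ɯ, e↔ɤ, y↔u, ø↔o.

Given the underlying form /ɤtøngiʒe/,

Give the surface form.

[ɤtongɯʒɤ]

/ø/ harmonizes with /ɤ/ ([+back]) → [o]
/i/ harmonizes with /ɤ/ ([+back]) → [ɯ]
/e/ harmonizes with /ɤ/ ([+back]) → [ɤ]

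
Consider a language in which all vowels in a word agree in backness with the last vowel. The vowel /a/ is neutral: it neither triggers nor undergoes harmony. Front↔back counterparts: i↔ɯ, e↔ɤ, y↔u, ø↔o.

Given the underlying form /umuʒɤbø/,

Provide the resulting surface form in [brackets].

/u/ harmonizes with /ø/ ([-back]) → [y]
/u/ harmonizes with /ø/ ([-back]) → [y]
/ɤ/ harmonizes with /ø/ ([-back]) → [e]

[ymyʒebø]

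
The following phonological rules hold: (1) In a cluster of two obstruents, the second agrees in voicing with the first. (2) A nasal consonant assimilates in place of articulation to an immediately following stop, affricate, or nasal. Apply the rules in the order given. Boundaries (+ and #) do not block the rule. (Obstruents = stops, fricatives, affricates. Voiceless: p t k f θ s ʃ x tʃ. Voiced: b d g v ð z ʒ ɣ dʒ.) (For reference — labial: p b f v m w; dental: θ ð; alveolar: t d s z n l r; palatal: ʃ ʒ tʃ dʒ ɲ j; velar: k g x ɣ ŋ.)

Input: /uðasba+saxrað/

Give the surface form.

[uðaspa+saxrað]

Rule 1: /b/ after /s/ (voiceless) → [p]
After rule 1: uðaspa+saxrað
Rule 2: no segment meets the rule's conditions; no change.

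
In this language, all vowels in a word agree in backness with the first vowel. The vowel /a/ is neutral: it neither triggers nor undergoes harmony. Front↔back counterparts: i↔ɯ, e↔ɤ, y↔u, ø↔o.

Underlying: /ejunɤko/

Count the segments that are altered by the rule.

/u/ harmonizes with /e/ ([-back]) → [y]
/ɤ/ harmonizes with /e/ ([-back]) → [e]
/o/ harmonizes with /e/ ([-back]) → [ø]
3 segments change.

3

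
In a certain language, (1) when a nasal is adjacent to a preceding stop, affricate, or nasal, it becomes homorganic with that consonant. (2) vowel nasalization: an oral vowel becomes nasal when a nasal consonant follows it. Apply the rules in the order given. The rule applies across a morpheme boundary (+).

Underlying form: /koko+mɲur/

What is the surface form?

Rule 1: /ɲ/ after /m/ (labial) → [m]
After rule 1: koko+mmur
Rule 2: /o/ before nasal /m/ → [õ]

[kokõ+mmur]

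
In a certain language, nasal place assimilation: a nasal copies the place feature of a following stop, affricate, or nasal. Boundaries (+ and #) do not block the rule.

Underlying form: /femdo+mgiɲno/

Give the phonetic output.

[fendo+ŋginno]

/m/ before /d/ (alveolar) → [n]
/m/ before /g/ (velar) → [ŋ]
/ɲ/ before /n/ (alveolar) → [n]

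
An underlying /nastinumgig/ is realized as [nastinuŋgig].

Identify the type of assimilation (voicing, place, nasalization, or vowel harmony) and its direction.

place assimilation, regressive

/m/→[ŋ].
Each target copies a feature from the following segment, so the direction is regressive.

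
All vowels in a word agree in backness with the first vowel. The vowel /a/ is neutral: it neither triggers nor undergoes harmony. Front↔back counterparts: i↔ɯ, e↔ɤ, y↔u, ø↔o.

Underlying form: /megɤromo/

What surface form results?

[megerømø]

/ɤ/ harmonizes with /e/ ([-back]) → [e]
/o/ harmonizes with /e/ ([-back]) → [ø]
/o/ harmonizes with /e/ ([-back]) → [ø]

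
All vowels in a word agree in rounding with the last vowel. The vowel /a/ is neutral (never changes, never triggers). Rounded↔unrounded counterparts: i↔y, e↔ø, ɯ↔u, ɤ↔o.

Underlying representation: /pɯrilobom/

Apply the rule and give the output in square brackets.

/ɯ/ harmonizes with /o/ ([+round]) → [u]
/i/ harmonizes with /o/ ([+round]) → [y]

[purylobom]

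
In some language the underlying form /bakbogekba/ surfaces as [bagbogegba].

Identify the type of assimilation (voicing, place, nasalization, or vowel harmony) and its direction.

/k/→[g] /k/→[g].
Each target copies a feature from the following segment, so the direction is regressive.

voicing assimilation, regressive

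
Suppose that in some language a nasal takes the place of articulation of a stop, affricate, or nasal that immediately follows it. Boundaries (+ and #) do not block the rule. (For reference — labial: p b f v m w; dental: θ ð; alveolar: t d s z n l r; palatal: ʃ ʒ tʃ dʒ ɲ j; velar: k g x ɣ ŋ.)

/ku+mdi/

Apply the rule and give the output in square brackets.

[ku+ndi]

/m/ before /d/ (alveolar) → [n]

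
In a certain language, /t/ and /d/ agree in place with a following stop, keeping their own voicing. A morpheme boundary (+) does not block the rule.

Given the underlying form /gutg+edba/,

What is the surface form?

/t/ before /g/ (velar) → [k]
/d/ before /b/ (labial) → [b]

[gukg+ebba]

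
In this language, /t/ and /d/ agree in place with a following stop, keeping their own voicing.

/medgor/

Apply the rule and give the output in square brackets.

/d/ before /g/ (velar) → [g]

[meggor]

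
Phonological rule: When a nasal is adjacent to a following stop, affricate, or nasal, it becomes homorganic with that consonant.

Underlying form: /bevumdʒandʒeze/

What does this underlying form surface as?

/m/ before /dʒ/ (palatal) → [ɲ]
/n/ before /dʒ/ (palatal) → [ɲ]

[bevuɲdʒaɲdʒeze]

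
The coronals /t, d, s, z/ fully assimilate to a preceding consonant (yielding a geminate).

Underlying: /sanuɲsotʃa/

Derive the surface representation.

/s/ after /ɲ/ → [ɲ] (total assimilation)

[sanuɲɲotʃa]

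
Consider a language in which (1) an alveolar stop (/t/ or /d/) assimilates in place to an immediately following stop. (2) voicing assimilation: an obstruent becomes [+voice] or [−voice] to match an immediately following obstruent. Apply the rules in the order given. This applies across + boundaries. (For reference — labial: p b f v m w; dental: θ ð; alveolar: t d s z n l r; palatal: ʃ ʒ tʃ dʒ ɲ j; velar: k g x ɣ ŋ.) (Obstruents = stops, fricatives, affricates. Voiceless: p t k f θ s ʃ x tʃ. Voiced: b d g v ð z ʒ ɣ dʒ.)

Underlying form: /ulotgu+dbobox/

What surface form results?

[uloggu+bbobox]

Rule 1: /t/ before /g/ (velar) → [k]
Rule 1: /d/ before /b/ (labial) → [b]
After rule 1: ulokgu+bbobox
Rule 2: /k/ before /g/ (voiced) → [g]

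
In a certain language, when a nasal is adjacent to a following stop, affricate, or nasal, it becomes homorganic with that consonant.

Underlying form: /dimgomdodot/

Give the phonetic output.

/m/ before /g/ (velar) → [ŋ]
/m/ before /d/ (alveolar) → [n]

[diŋgondodot]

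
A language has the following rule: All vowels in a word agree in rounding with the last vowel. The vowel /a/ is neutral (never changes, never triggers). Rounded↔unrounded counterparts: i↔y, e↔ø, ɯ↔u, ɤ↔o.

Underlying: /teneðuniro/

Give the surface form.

/e/ harmonizes with /o/ ([+round]) → [ø]
/e/ harmonizes with /o/ ([+round]) → [ø]
/i/ harmonizes with /o/ ([+round]) → [y]

[tønøðunyro]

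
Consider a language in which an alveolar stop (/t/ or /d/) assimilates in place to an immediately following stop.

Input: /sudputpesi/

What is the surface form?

[subpuppesi]

/d/ before /p/ (labial) → [b]
/t/ before /p/ (labial) → [p]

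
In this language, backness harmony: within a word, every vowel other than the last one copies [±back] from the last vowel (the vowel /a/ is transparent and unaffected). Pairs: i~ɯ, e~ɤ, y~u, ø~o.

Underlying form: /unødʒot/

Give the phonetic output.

[unodʒot]

/ø/ harmonizes with /o/ ([+back]) → [o]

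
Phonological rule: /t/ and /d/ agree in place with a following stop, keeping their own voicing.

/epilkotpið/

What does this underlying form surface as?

[epilkoppið]

/t/ before /p/ (labial) → [p]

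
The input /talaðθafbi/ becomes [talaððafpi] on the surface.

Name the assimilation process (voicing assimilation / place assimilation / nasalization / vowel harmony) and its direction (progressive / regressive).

voicing assimilation, progressive

/θ/→[ð] /b/→[p].
Each target copies a feature from the preceding segment, so the direction is progressive.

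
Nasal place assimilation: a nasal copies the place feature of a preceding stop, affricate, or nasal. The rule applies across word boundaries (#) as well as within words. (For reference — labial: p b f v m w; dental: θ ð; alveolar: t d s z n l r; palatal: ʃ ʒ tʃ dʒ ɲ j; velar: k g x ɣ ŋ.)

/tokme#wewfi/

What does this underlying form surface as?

/m/ after /k/ (velar) → [ŋ]

[tokŋe#wewfi]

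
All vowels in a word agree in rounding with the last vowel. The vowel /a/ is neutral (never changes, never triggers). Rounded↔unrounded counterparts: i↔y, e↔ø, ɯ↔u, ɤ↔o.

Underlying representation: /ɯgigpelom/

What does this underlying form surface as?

/ɯ/ harmonizes with /o/ ([+round]) → [u]
/i/ harmonizes with /o/ ([+round]) → [y]
/e/ harmonizes with /o/ ([+round]) → [ø]

[ugygpølom]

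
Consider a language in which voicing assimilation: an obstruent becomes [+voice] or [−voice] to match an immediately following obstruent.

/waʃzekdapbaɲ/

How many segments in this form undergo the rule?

3

/ʃ/ before /z/ (voiced) → [ʒ]
/k/ before /d/ (voiced) → [g]
/p/ before /b/ (voiced) → [b]
3 segments change.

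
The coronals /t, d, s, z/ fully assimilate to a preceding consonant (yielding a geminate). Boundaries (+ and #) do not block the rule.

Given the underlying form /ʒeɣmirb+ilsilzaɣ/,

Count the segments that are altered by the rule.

2

/s/ after /l/ → [l] (total assimilation)
/z/ after /l/ → [l] (total assimilation)
2 segments change.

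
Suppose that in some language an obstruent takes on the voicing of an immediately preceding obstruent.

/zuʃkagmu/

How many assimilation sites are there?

No segment meets the rule's conditions.

0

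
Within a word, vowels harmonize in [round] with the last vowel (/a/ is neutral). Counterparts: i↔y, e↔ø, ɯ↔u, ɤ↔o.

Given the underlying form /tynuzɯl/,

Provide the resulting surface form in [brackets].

/y/ harmonizes with /ɯ/ ([-round]) → [i]
/u/ harmonizes with /ɯ/ ([-round]) → [ɯ]

[tinɯzɯl]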